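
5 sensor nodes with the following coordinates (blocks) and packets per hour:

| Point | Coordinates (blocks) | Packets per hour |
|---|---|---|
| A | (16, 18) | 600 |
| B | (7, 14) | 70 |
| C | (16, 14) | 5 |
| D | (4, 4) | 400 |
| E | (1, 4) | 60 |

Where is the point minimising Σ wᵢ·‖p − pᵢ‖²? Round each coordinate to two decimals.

(10.42, 12.06)

The minimiser of Σwᵢ‖p−pᵢ‖² is the weighted centroid p* = (Σwᵢpᵢ)/(Σwᵢ).
Σwᵢ = 1135.
Σwᵢxᵢ = 600·16 + 70·7 + 5·16 + 400·4 + 60·1 = 11830.
Σwᵢyᵢ = 600·18 + 70·14 + 5·14 + 400·4 + 60·4 = 13690.
x* = 11830/1135 = 10.42, y* = 13690/1135 = 12.06.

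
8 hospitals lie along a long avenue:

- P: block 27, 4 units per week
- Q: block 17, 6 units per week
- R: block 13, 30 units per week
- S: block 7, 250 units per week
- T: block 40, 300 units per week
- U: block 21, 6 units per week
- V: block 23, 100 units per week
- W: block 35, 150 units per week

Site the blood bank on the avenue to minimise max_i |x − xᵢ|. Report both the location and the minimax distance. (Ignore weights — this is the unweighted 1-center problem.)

location 23.5, max distance 16.5

The 1-center on a line is the midpoint of the two extreme points: leftmost at 7, rightmost at 40.
Optimal location = (7 + 40)/2 = 23.5; maximum distance = (40 − 7)/2 = 16.5.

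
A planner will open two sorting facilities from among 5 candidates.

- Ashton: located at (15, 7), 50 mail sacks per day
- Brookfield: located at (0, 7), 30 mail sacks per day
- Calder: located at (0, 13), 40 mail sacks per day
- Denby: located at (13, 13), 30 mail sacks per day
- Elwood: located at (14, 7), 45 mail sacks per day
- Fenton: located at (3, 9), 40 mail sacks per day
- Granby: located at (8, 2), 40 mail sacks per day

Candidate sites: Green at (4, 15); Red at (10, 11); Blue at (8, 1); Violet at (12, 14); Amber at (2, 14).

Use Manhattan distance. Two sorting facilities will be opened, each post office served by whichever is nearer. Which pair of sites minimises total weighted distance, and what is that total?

Evaluate every pair (each demand assigned to the nearer of the two):
  {Red, Amber}: total = 2030
  {Blue, Amber}: total = 2220
  {Violet, Amber}: total = 2235
  {Red, Blue}: total = 2260
  {Green, Red}: total = 2280
  {Green, Blue}: total = 2440
  {Blue, Violet}: total = 2465
  {Green, Violet}: total = 2485
  {Red, Violet}: total = 2570
  {Green, Amber}: total = 3400
Best pair: {Red, Amber} with total 2030.

{Red, Amber}, total 2030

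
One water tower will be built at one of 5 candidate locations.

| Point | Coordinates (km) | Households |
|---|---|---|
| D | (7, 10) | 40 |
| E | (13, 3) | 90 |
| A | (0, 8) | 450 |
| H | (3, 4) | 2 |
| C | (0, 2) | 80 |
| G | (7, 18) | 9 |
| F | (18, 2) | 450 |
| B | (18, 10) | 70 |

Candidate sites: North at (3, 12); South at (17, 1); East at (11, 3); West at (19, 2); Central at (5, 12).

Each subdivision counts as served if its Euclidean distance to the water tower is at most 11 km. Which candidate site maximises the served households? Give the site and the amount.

Coverage radius r = 11 km; a point is covered iff (Δx)²+(Δy)² ≤ 11² = 121.
  North (3, 12): covers {D, A, H, C, G} → 581
  South (17, 1): covers {E, F, B} → 610
  East (11, 3): covers {D, E, H, F, B} → 652
  West (19, 2): covers {E, F, B} → 610
  Central (5, 12): covers {D, A, H, G} → 501
Maximum coverage at East: 652 households.

East, covering 652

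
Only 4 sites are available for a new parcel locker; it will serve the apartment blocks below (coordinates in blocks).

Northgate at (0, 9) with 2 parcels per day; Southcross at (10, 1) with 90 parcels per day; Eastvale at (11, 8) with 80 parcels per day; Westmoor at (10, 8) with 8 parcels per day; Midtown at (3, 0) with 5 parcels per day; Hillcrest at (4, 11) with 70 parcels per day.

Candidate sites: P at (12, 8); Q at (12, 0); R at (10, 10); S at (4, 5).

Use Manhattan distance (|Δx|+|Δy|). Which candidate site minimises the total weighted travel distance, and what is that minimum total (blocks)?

Total weighted distance at each candidate:
  P (12, 8): total = 1787
  Q (12, 0): total = 2487
  R (10, 10): total = 1663
  S (4, 5): total = 2238
Minimum is at R with total 1663 blocks.

R, total 1663 blocks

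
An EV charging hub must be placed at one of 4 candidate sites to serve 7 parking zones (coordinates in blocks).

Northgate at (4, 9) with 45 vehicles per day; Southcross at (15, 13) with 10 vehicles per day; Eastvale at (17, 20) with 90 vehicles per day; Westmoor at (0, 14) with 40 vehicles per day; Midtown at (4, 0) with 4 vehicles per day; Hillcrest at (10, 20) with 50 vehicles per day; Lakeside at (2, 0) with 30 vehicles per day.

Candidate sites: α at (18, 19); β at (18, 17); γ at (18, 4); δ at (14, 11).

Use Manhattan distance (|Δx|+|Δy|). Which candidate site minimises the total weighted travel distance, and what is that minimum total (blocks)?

δ, total 3754 blocks

Total weighted distance at each candidate:
  α (18, 19): total = 3902
  β (18, 17): total = 3924
  γ (18, 4): total = 5497
  δ (14, 11): total = 3754
Minimum is at δ with total 3754 blocks.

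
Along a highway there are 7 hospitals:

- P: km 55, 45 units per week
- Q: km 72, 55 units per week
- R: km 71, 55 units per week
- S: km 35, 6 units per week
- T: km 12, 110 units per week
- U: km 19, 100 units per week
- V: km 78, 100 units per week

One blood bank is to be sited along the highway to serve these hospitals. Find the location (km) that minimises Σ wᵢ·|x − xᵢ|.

x = 55

For a sum of weighted absolute distances on a line, the optimum is the weighted median (not the mean). Total weight W = 471; half-weight = 235.5.
Sort by position and accumulate weight:
  km 12 (T, w=110) → cum 110
  km 19 (U, w=100) → cum 210
  km 35 (S, w=6) → cum 216
  km 55 (P, w=45) → cum 261  ≥ 235.5 → median here
  km 71 (R, w=55) → cum 316
  km 72 (Q, w=55) → cum 371
  km 78 (V, w=100) → cum 471
Optimal location: km 55.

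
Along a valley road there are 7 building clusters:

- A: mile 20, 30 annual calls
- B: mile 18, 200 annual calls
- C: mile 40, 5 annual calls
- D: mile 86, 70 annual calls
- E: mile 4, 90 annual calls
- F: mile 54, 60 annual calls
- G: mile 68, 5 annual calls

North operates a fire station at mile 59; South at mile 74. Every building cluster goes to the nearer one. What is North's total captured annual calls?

385

The indifferent point is the midpoint (59+74)/2 = 66.5; building clusters left of it (closer to North at 59) go to North, those right go to South.
  E at 4 (w=90) → North
  B at 18 (w=200) → North
  A at 20 (w=30) → North
  C at 40 (w=5) → North
  F at 54 (w=60) → North
  G at 68 (w=5) → South
  D at 86 (w=70) → South
North captures 385; South captures 75.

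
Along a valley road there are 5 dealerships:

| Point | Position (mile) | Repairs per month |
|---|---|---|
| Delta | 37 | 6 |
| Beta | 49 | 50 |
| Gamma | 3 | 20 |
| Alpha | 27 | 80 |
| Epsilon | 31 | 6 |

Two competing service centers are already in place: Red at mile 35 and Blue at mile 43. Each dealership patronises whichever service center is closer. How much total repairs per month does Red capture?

112

The indifferent point is the midpoint (35+43)/2 = 39; dealerships left of it (closer to Red at 35) go to Red, those right go to Blue.
  Gamma at 3 (w=20) → Red
  Alpha at 27 (w=80) → Red
  Epsilon at 31 (w=6) → Red
  Delta at 37 (w=6) → Red
  Beta at 49 (w=50) → Blue
Red captures 112; Blue captures 50.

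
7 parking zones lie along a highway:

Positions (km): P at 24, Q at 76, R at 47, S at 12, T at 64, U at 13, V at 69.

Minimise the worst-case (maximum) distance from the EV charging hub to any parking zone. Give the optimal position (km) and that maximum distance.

location 44, max distance 32

The 1-center on a line is the midpoint of the two extreme points: leftmost at 12, rightmost at 76.
Optimal location = (12 + 76)/2 = 44; maximum distance = (76 − 12)/2 = 32.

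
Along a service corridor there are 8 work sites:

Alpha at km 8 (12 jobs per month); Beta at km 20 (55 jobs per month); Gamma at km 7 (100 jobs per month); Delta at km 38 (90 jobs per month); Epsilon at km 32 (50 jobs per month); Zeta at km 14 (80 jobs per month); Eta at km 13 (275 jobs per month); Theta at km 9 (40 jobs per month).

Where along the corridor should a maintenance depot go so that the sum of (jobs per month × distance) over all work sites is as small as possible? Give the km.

x = 13

For a sum of weighted absolute distances on a line, the optimum is the weighted median (not the mean). Total weight W = 702; half-weight = 351.
Sort by position and accumulate weight:
  km 7 (Gamma, w=100) → cum 100
  km 8 (Alpha, w=12) → cum 112
  km 9 (Theta, w=40) → cum 152
  km 13 (Eta, w=275) → cum 427  ≥ 351 → median here
  km 14 (Zeta, w=80) → cum 507
  km 20 (Beta, w=55) → cum 562
  km 32 (Epsilon, w=50) → cum 612
  km 38 (Delta, w=90) → cum 702
Optimal location: km 13.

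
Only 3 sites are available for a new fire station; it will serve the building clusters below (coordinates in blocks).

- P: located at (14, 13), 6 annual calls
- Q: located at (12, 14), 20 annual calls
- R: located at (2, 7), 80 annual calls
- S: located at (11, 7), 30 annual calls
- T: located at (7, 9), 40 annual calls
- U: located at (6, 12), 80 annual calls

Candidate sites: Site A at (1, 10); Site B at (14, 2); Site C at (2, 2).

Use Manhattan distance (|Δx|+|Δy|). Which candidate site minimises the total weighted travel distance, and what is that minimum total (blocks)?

Site A, total 1946 blocks

Total weighted distance at each candidate:
  Site A (1, 10): total = 1946
  Site B (14, 2): total = 3946
  Site C (2, 2): total = 2998
Minimum is at Site A with total 1946 blocks.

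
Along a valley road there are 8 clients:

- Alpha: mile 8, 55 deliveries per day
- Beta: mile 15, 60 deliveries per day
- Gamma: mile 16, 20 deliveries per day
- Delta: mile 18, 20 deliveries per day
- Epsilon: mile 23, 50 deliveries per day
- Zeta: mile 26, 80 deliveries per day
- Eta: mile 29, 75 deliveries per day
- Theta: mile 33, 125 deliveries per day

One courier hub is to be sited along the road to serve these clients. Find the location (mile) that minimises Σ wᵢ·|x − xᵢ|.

For a sum of weighted absolute distances on a line, the optimum is the weighted median (not the mean). Total weight W = 485; half-weight = 242.5.
Sort by position and accumulate weight:
  mile 8 (Alpha, w=55) → cum 55
  mile 15 (Beta, w=60) → cum 115
  mile 16 (Gamma, w=20) → cum 135
  mile 18 (Delta, w=20) → cum 155
  mile 23 (Epsilon, w=50) → cum 205
  mile 26 (Zeta, w=80) → cum 285  ≥ 242.5 → median here
  mile 29 (Eta, w=75) → cum 360
  mile 33 (Theta, w=125) → cum 485
Optimal location: mile 26.

x = 26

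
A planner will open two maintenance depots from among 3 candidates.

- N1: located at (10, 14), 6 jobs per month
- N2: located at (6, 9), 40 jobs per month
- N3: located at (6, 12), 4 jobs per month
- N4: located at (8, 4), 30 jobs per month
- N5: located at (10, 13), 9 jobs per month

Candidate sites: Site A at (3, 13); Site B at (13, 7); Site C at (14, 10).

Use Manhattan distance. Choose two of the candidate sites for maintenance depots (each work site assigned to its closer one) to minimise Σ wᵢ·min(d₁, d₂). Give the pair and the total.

{Site A, Site B}, total 647

Evaluate every pair (each demand assigned to the nearer of the two):
  {Site A, Site B}: total = 647
  {Site B, Site C}: total = 751
  {Site A, Site C}: total = 767
Best pair: {Site A, Site B} with total 647.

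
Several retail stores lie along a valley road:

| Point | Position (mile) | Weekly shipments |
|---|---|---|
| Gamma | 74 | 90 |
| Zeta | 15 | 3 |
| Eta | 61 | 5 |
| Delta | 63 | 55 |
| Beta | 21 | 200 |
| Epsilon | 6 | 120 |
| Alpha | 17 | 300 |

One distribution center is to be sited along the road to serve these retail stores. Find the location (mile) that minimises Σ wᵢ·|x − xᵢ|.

For a sum of weighted absolute distances on a line, the optimum is the weighted median (not the mean). Total weight W = 773; half-weight = 386.5.
Sort by position and accumulate weight:
  mile 6 (Epsilon, w=120) → cum 120
  mile 15 (Zeta, w=3) → cum 123
  mile 17 (Alpha, w=300) → cum 423  ≥ 386.5 → median here
  mile 21 (Beta, w=200) → cum 623
  mile 61 (Eta, w=5) → cum 628
  mile 63 (Delta, w=55) → cum 683
  mile 74 (Gamma, w=90) → cum 773
Optimal location: mile 17.

x = 17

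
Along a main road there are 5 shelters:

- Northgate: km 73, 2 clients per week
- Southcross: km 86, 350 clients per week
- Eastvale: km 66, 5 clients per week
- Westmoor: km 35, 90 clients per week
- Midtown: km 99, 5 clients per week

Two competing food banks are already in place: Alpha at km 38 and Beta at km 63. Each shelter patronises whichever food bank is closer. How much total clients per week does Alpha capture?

90

The indifferent point is the midpoint (38+63)/2 = 50.5; shelters left of it (closer to Alpha at 38) go to Alpha, those right go to Beta.
  Westmoor at 35 (w=90) → Alpha
  Eastvale at 66 (w=5) → Beta
  Northgate at 73 (w=2) → Beta
  Southcross at 86 (w=350) → Beta
  Midtown at 99 (w=5) → Beta
Alpha captures 90; Beta captures 362.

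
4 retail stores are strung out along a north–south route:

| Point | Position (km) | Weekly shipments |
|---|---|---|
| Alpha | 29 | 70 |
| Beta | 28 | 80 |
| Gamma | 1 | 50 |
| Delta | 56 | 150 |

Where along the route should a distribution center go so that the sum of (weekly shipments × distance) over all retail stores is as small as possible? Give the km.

For a sum of weighted absolute distances on a line, the optimum is the weighted median (not the mean). Total weight W = 350; half-weight = 175.
Sort by position and accumulate weight:
  km 1 (Gamma, w=50) → cum 50
  km 28 (Beta, w=80) → cum 130
  km 29 (Alpha, w=70) → cum 200  ≥ 175 → median here
  km 56 (Delta, w=150) → cum 350
Optimal location: km 29.

x = 29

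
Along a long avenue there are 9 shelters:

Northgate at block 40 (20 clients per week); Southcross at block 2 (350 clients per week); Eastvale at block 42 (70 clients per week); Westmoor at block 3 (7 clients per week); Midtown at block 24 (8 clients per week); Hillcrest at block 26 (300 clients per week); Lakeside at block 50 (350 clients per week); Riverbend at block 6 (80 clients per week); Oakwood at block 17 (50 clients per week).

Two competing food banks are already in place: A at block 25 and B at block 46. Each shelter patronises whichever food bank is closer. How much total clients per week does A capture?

The indifferent point is the midpoint (25+46)/2 = 35.5; shelters left of it (closer to A at 25) go to A, those right go to B.
  Southcross at 2 (w=350) → A
  Westmoor at 3 (w=7) → A
  Riverbend at 6 (w=80) → A
  Oakwood at 17 (w=50) → A
  Midtown at 24 (w=8) → A
  Hillcrest at 26 (w=300) → A
  Northgate at 40 (w=20) → B
  Eastvale at 42 (w=70) → B
  Lakeside at 50 (w=350) → B
A captures 795; B captures 440.

795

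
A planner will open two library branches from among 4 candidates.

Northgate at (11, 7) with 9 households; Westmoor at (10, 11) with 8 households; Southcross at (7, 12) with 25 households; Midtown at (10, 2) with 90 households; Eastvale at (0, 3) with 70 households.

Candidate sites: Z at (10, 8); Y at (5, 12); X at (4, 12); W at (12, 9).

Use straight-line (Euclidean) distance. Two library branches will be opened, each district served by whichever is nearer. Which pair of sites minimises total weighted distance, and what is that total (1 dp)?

Evaluate every pair (each demand assigned to the nearer of the two):
  {Z, X}: total = 1341.1
  {Z, Y}: total = 1347.4
  {X, W}: total = 1462.4
  {Y, W}: total = 1468.7
  {Z, W}: total = 1483.0
  {Y, X}: total = 1856.7
Best pair: {Z, X} with total 1341.1.

{Z, X}, total 1341.1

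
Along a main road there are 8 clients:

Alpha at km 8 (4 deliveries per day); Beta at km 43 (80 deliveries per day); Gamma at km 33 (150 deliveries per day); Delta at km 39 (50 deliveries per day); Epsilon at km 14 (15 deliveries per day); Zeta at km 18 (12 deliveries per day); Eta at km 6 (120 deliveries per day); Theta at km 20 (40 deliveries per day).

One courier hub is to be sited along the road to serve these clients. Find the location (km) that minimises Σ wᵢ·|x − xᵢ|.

x = 33

For a sum of weighted absolute distances on a line, the optimum is the weighted median (not the mean). Total weight W = 471; half-weight = 235.5.
Sort by position and accumulate weight:
  km 6 (Eta, w=120) → cum 120
  km 8 (Alpha, w=4) → cum 124
  km 14 (Epsilon, w=15) → cum 139
  km 18 (Zeta, w=12) → cum 151
  km 20 (Theta, w=40) → cum 191
  km 33 (Gamma, w=150) → cum 341  ≥ 235.5 → median here
  km 39 (Delta, w=50) → cum 391
  km 43 (Beta, w=80) → cum 471
Optimal location: km 33.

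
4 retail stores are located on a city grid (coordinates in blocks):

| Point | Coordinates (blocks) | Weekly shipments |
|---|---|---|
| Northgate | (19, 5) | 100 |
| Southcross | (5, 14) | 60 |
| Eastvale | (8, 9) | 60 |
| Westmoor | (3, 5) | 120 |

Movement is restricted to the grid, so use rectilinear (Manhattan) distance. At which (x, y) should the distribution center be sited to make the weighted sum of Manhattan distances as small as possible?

Manhattan distance separates: Σwᵢ(|x−xᵢ|+|y−yᵢ|) = Σwᵢ|x−xᵢ| + Σwᵢ|y−yᵢ|, so x and y are optimised independently as 1-D weighted medians.
Total weight W = 340; half = 170.
x-coordinate, sorted with cumulative weight:
  x=3 (Westmoor, w=120) cum 120
  x=5 (Southcross, w=60) cum 180  ← median
  x=8 (Eastvale, w=60) cum 240
  x=19 (Northgate, w=100) cum 340
⇒ x* = 5
y-coordinate, sorted with cumulative weight:
  y=5 (Northgate, w=100) cum 100
  y=5 (Westmoor, w=120) cum 220  ← median
  y=9 (Eastvale, w=60) cum 280
  y=14 (Southcross, w=60) cum 340
⇒ y* = 5

(5, 5)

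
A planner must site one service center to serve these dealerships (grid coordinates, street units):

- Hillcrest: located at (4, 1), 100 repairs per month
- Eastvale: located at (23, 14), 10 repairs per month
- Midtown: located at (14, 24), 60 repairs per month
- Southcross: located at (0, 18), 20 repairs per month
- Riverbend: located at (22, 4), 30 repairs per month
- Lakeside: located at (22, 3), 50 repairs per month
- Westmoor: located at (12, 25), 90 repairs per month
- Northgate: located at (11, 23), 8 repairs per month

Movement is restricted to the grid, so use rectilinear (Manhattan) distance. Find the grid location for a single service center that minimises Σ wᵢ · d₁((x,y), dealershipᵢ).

Manhattan distance separates: Σwᵢ(|x−xᵢ|+|y−yᵢ|) = Σwᵢ|x−xᵢ| + Σwᵢ|y−yᵢ|, so x and y are optimised independently as 1-D weighted medians.
Total weight W = 368; half = 184.
x-coordinate, sorted with cumulative weight:
  x=0 (Southcross, w=20) cum 20
  x=4 (Hillcrest, w=100) cum 120
  x=11 (Northgate, w=8) cum 128
  x=12 (Westmoor, w=90) cum 218  ← median
  x=14 (Midtown, w=60) cum 278
  x=22 (Riverbend, w=30) cum 308
  x=22 (Lakeside, w=50) cum 358
  x=23 (Eastvale, w=10) cum 368
⇒ x* = 12
y-coordinate, sorted with cumulative weight:
  y=1 (Hillcrest, w=100) cum 100
  y=3 (Lakeside, w=50) cum 150
  y=4 (Riverbend, w=30) cum 180
  y=14 (Eastvale, w=10) cum 190  ← median
  y=18 (Southcross, w=20) cum 210
  y=23 (Northgate, w=8) cum 218
  y=24 (Midtown, w=60) cum 278
  y=25 (Westmoor, w=90) cum 368
⇒ y* = 14

(12, 14)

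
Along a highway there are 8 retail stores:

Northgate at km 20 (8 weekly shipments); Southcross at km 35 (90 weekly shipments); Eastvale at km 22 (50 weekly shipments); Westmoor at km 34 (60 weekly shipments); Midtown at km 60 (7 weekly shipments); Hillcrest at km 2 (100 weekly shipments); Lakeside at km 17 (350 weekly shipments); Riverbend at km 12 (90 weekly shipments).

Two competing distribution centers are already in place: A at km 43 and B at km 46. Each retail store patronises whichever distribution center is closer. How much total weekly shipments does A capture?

748

The indifferent point is the midpoint (43+46)/2 = 44.5; retail stores left of it (closer to A at 43) go to A, those right go to B.
  Hillcrest at 2 (w=100) → A
  Riverbend at 12 (w=90) → A
  Lakeside at 17 (w=350) → A
  Northgate at 20 (w=8) → A
  Eastvale at 22 (w=50) → A
  Westmoor at 34 (w=60) → A
  Southcross at 35 (w=90) → A
  Midtown at 60 (w=7) → B
A captures 748; B captures 7.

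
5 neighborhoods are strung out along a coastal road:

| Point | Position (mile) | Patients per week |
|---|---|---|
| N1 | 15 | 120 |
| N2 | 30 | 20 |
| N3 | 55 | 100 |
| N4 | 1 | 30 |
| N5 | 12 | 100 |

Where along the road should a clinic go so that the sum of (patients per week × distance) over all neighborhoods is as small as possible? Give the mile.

For a sum of weighted absolute distances on a line, the optimum is the weighted median (not the mean). Total weight W = 370; half-weight = 185.
Sort by position and accumulate weight:
  mile 1 (N4, w=30) → cum 30
  mile 12 (N5, w=100) → cum 130
  mile 15 (N1, w=120) → cum 250  ≥ 185 → median here
  mile 30 (N2, w=20) → cum 270
  mile 55 (N3, w=100) → cum 370
Optimal location: mile 15.

x = 15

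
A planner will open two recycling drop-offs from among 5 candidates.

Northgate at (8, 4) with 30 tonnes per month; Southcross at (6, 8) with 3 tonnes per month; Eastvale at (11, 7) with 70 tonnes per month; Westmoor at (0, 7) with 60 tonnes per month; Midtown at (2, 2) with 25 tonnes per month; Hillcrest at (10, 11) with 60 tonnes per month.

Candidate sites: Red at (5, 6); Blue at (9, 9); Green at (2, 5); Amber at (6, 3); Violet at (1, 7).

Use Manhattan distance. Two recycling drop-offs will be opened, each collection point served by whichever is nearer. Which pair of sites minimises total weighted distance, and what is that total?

Evaluate every pair (each demand assigned to the nearer of the two):
  {Blue, Violet}: total = 862
  {Blue, Green}: total = 967
  {Red, Blue}: total = 1154
  {Blue, Amber}: total = 1287
  {Red, Violet}: total = 1459
  {Red, Green}: total = 1564
  {Amber, Violet}: total = 1640
  {Red, Amber}: total = 1674
  {Green, Amber}: total = 1770
  {Green, Violet}: total = 1843
Best pair: {Blue, Violet} with total 862.

{Blue, Violet}, total 862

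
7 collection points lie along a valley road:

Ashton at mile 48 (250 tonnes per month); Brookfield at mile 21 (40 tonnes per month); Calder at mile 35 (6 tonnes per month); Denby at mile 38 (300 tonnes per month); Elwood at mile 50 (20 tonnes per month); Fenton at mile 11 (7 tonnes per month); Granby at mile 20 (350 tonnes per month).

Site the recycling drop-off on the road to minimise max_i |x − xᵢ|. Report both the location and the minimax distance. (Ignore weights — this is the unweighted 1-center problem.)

location 30.5, max distance 19.5

The 1-center on a line is the midpoint of the two extreme points: leftmost at 11, rightmost at 50.
Optimal location = (11 + 50)/2 = 30.5; maximum distance = (50 − 11)/2 = 19.5.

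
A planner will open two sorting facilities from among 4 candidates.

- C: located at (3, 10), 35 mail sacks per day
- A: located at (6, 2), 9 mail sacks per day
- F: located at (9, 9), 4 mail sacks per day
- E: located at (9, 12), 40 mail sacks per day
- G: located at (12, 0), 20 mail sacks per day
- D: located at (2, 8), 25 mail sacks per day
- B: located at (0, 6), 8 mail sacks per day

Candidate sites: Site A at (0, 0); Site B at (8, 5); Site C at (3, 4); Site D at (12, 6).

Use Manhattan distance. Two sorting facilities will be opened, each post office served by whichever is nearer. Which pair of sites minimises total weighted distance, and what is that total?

Evaluate every pair (each demand assigned to the nearer of the two):
  {Site C, Site D}: total = 924
  {Site B, Site C}: total = 940
  {Site B, Site D}: total = 1152
  {Site A, Site B}: total = 1188
  {Site A, Site C}: total = 1264
  {Site A, Site D}: total = 1329
Best pair: {Site C, Site D} with total 924.

{Site C, Site D}, total 924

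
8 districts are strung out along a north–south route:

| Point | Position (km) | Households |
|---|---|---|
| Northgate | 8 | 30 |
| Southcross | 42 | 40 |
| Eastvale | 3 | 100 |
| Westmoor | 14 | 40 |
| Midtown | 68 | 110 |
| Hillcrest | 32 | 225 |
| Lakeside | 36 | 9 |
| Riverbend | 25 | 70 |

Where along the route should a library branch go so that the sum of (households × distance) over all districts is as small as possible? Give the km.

For a sum of weighted absolute distances on a line, the optimum is the weighted median (not the mean). Total weight W = 624; half-weight = 312.
Sort by position and accumulate weight:
  km 3 (Eastvale, w=100) → cum 100
  km 8 (Northgate, w=30) → cum 130
  km 14 (Westmoor, w=40) → cum 170
  km 25 (Riverbend, w=70) → cum 240
  km 32 (Hillcrest, w=225) → cum 465  ≥ 312 → median here
  km 36 (Lakeside, w=9) → cum 474
  km 42 (Southcross, w=40) → cum 514
  km 68 (Midtown, w=110) → cum 624
Optimal location: km 32.

x = 32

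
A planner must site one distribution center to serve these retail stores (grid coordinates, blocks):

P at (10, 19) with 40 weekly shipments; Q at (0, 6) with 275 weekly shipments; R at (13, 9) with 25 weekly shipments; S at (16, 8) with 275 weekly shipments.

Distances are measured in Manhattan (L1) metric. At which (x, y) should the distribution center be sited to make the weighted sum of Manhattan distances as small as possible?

Manhattan distance separates: Σwᵢ(|x−xᵢ|+|y−yᵢ|) = Σwᵢ|x−xᵢ| + Σwᵢ|y−yᵢ|, so x and y are optimised independently as 1-D weighted medians.
Total weight W = 615; half = 307.5.
x-coordinate, sorted with cumulative weight:
  x=0 (Q, w=275) cum 275
  x=10 (P, w=40) cum 315  ← median
  x=13 (R, w=25) cum 340
  x=16 (S, w=275) cum 615
⇒ x* = 10
y-coordinate, sorted with cumulative weight:
  y=6 (Q, w=275) cum 275
  y=8 (S, w=275) cum 550  ← median
  y=9 (R, w=25) cum 575
  y=19 (P, w=40) cum 615
⇒ y* = 8

(10, 8)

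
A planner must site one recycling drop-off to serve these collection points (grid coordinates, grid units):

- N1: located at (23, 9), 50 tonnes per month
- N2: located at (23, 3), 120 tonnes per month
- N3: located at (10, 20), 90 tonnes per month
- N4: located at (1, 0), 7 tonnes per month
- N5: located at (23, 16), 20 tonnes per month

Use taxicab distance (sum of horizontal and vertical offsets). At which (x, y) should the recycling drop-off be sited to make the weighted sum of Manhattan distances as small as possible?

(23, 9)

Manhattan distance separates: Σwᵢ(|x−xᵢ|+|y−yᵢ|) = Σwᵢ|x−xᵢ| + Σwᵢ|y−yᵢ|, so x and y are optimised independently as 1-D weighted medians.
Total weight W = 287; half = 143.5.
x-coordinate, sorted with cumulative weight:
  x=1 (N4, w=7) cum 7
  x=10 (N3, w=90) cum 97
  x=23 (N1, w=50) cum 147  ← median
  x=23 (N2, w=120) cum 267
  x=23 (N5, w=20) cum 287
⇒ x* = 23
y-coordinate, sorted with cumulative weight:
  y=0 (N4, w=7) cum 7
  y=3 (N2, w=120) cum 127
  y=9 (N1, w=50) cum 177  ← median
  y=16 (N5, w=20) cum 197
  y=20 (N3, w=90) cum 287
⇒ y* = 9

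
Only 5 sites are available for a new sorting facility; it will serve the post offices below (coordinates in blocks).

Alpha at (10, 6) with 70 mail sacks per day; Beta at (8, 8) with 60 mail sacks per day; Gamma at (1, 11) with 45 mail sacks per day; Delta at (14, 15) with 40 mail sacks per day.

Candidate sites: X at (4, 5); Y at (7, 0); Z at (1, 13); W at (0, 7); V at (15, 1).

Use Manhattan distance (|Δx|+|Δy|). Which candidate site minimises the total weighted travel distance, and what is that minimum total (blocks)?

X, total 2115 blocks

Total weighted distance at each candidate:
  X (4, 5): total = 2115
  Y (7, 0): total = 2815
  Z (1, 13): total = 2530
  W (0, 7): total = 2415
  V (15, 1): total = 3220
Minimum is at X with total 2115 blocks.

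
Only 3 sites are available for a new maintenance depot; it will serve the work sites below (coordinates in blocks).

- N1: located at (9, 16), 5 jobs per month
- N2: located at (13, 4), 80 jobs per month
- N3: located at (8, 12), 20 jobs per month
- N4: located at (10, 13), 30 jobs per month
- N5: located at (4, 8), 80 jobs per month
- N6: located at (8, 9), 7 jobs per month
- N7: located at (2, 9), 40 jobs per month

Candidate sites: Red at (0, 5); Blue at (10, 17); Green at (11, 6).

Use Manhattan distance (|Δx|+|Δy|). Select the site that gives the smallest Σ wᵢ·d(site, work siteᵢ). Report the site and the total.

Green, total 2042 blocks

Total weighted distance at each candidate:
  Red (0, 5): total = 2944
  Blue (10, 17): total = 3460
  Green (11, 6): total = 2042
Minimum is at Green with total 2042 blocks.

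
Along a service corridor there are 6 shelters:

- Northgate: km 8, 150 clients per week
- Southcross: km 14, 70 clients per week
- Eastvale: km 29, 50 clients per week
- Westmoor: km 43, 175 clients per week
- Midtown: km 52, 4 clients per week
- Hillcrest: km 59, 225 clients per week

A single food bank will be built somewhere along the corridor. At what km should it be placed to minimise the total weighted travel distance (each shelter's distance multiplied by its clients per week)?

x = 43

For a sum of weighted absolute distances on a line, the optimum is the weighted median (not the mean). Total weight W = 674; half-weight = 337.
Sort by position and accumulate weight:
  km 8 (Northgate, w=150) → cum 150
  km 14 (Southcross, w=70) → cum 220
  km 29 (Eastvale, w=50) → cum 270
  km 43 (Westmoor, w=175) → cum 445  ≥ 337 → median here
  km 52 (Midtown, w=4) → cum 449
  km 59 (Hillcrest, w=225) → cum 674
Optimal location: km 43.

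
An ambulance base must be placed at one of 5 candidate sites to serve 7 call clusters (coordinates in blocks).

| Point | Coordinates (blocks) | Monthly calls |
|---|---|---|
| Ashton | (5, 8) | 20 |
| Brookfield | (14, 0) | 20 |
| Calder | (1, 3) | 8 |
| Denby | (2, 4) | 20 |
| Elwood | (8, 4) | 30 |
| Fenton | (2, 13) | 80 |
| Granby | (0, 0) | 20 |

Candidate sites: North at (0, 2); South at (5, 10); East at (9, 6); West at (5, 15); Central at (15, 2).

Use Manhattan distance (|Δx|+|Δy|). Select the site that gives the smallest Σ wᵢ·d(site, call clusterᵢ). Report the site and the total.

Total weighted distance at each candidate:
  North (0, 2): total = 2016
  South (5, 10): total = 1738
  East (9, 6): total = 2118
  West (5, 15): total = 2248
  Central (15, 2): total = 3330
Minimum is at South with total 1738 blocks.

South, total 1738 blocks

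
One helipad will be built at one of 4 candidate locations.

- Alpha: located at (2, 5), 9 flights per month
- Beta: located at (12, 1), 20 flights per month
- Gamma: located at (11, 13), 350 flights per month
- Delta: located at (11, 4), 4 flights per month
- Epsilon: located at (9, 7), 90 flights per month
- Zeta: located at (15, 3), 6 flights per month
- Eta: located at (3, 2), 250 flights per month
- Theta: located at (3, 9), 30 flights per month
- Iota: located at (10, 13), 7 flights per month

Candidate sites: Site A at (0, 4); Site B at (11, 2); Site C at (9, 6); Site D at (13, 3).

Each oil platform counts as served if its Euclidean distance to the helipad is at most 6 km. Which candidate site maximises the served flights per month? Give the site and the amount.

Site A, covering 289

Coverage radius r = 6 km; a point is covered iff (Δx)²+(Δy)² ≤ 6² = 36.
  Site A (0, 4): covers {Alpha, Eta, Theta} → 289
  Site B (11, 2): covers {Beta, Delta, Epsilon, Zeta} → 120
  Site C (9, 6): covers {Beta, Delta, Epsilon} → 114
  Site D (13, 3): covers {Beta, Delta, Epsilon, Zeta} → 120
Maximum coverage at Site A: 289 flights per month.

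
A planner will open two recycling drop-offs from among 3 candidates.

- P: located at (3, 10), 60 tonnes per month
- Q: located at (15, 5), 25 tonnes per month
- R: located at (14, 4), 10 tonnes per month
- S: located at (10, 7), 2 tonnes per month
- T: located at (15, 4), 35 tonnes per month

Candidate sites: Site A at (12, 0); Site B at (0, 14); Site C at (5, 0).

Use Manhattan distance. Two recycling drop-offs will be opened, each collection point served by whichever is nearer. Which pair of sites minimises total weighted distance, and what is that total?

{Site A, Site B}, total 943

Evaluate every pair (each demand assigned to the nearer of the two):
  {Site A, Site B}: total = 943
  {Site A, Site C}: total = 1243
  {Site B, Site C}: total = 1439
Best pair: {Site A, Site B} with total 943.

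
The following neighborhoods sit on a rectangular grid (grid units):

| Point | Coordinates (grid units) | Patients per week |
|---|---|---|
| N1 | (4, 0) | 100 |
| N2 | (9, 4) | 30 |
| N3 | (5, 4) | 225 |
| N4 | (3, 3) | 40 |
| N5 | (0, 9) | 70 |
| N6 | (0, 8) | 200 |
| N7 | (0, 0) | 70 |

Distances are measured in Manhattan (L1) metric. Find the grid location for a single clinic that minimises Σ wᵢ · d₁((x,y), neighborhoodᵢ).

(3, 4)

Manhattan distance separates: Σwᵢ(|x−xᵢ|+|y−yᵢ|) = Σwᵢ|x−xᵢ| + Σwᵢ|y−yᵢ|, so x and y are optimised independently as 1-D weighted medians.
Total weight W = 735; half = 367.5.
x-coordinate, sorted with cumulative weight:
  x=0 (N5, w=70) cum 70
  x=0 (N6, w=200) cum 270
  x=0 (N7, w=70) cum 340
  x=3 (N4, w=40) cum 380  ← median
  x=4 (N1, w=100) cum 480
  x=5 (N3, w=225) cum 705
  x=9 (N2, w=30) cum 735
⇒ x* = 3
y-coordinate, sorted with cumulative weight:
  y=0 (N1, w=100) cum 100
  y=0 (N7, w=70) cum 170
  y=3 (N4, w=40) cum 210
  y=4 (N2, w=30) cum 240
  y=4 (N3, w=225) cum 465  ← median
  y=8 (N6, w=200) cum 665
  y=9 (N5, w=70) cum 735
⇒ y* = 4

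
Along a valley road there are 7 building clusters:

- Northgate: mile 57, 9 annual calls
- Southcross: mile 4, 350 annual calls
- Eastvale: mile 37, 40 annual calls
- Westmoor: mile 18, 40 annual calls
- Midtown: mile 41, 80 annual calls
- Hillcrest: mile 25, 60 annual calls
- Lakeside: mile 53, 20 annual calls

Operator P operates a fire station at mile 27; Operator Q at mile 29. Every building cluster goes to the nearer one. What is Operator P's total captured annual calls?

450

The indifferent point is the midpoint (27+29)/2 = 28; building clusters left of it (closer to Operator P at 27) go to Operator P, those right go to Operator Q.
  Southcross at 4 (w=350) → Operator P
  Westmoor at 18 (w=40) → Operator P
  Hillcrest at 25 (w=60) → Operator P
  Eastvale at 37 (w=40) → Operator Q
  Midtown at 41 (w=80) → Operator Q
  Lakeside at 53 (w=20) → Operator Q
  Northgate at 57 (w=9) → Operator Q
Operator P captures 450; Operator Q captures 149.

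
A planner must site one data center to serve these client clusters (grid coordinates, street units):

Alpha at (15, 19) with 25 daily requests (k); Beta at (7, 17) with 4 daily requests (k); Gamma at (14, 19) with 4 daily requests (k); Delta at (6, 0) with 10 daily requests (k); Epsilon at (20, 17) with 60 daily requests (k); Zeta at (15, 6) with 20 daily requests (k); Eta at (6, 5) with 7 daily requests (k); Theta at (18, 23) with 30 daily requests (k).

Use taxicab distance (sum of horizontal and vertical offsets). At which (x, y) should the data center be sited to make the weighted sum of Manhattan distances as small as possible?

(18, 17)

Manhattan distance separates: Σwᵢ(|x−xᵢ|+|y−yᵢ|) = Σwᵢ|x−xᵢ| + Σwᵢ|y−yᵢ|, so x and y are optimised independently as 1-D weighted medians.
Total weight W = 160; half = 80.
x-coordinate, sorted with cumulative weight:
  x=6 (Delta, w=10) cum 10
  x=6 (Eta, w=7) cum 17
  x=7 (Beta, w=4) cum 21
  x=14 (Gamma, w=4) cum 25
  x=15 (Alpha, w=25) cum 50
  x=15 (Zeta, w=20) cum 70
  x=18 (Theta, w=30) cum 100  ← median
  x=20 (Epsilon, w=60) cum 160
⇒ x* = 18
y-coordinate, sorted with cumulative weight:
  y=0 (Delta, w=10) cum 10
  y=5 (Eta, w=7) cum 17
  y=6 (Zeta, w=20) cum 37
  y=17 (Beta, w=4) cum 41
  y=17 (Epsilon, w=60) cum 101  ← median
  y=19 (Alpha, w=25) cum 126
  y=19 (Gamma, w=4) cum 130
  y=23 (Theta, w=30) cum 160
⇒ y* = 17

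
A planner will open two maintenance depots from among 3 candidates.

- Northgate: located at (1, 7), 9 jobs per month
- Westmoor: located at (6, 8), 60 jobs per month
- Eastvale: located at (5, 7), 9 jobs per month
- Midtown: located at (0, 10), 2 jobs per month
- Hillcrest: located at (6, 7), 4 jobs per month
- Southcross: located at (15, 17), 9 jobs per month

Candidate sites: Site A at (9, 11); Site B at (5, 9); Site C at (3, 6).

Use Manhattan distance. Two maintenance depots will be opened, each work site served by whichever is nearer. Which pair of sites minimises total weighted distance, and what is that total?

Evaluate every pair (each demand assigned to the nearer of the two):
  {Site A, Site B}: total = 324
  {Site B, Site C}: total = 351
  {Site A, Site C}: total = 492
Best pair: {Site A, Site B} with total 324.

{Site A, Site B}, total 324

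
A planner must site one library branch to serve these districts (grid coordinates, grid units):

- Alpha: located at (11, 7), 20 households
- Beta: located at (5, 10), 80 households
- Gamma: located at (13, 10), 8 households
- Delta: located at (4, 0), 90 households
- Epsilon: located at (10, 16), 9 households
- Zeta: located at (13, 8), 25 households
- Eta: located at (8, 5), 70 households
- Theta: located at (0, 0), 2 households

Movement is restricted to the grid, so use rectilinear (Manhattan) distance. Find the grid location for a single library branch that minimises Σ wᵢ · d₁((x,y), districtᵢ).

(5, 5)

Manhattan distance separates: Σwᵢ(|x−xᵢ|+|y−yᵢ|) = Σwᵢ|x−xᵢ| + Σwᵢ|y−yᵢ|, so x and y are optimised independently as 1-D weighted medians.
Total weight W = 304; half = 152.
x-coordinate, sorted with cumulative weight:
  x=0 (Theta, w=2) cum 2
  x=4 (Delta, w=90) cum 92
  x=5 (Beta, w=80) cum 172  ← median
  x=8 (Eta, w=70) cum 242
  x=10 (Epsilon, w=9) cum 251
  x=11 (Alpha, w=20) cum 271
  x=13 (Gamma, w=8) cum 279
  x=13 (Zeta, w=25) cum 304
⇒ x* = 5
y-coordinate, sorted with cumulative weight:
  y=0 (Delta, w=90) cum 90
  y=0 (Theta, w=2) cum 92
  y=5 (Eta, w=70) cum 162  ← median
  y=7 (Alpha, w=20) cum 182
  y=8 (Zeta, w=25) cum 207
  y=10 (Beta, w=80) cum 287
  y=10 (Gamma, w=8) cum 295
  y=16 (Epsilon, w=9) cum 304
⇒ y* = 5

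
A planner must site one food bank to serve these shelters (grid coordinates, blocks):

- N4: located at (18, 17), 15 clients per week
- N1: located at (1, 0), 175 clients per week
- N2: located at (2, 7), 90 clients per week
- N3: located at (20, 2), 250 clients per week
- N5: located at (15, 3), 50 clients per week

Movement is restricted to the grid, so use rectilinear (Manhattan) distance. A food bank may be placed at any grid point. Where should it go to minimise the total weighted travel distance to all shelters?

(15, 2)

Manhattan distance separates: Σwᵢ(|x−xᵢ|+|y−yᵢ|) = Σwᵢ|x−xᵢ| + Σwᵢ|y−yᵢ|, so x and y are optimised independently as 1-D weighted medians.
Total weight W = 580; half = 290.
x-coordinate, sorted with cumulative weight:
  x=1 (N1, w=175) cum 175
  x=2 (N2, w=90) cum 265
  x=15 (N5, w=50) cum 315  ← median
  x=18 (N4, w=15) cum 330
  x=20 (N3, w=250) cum 580
⇒ x* = 15
y-coordinate, sorted with cumulative weight:
  y=0 (N1, w=175) cum 175
  y=2 (N3, w=250) cum 425  ← median
  y=3 (N5, w=50) cum 475
  y=7 (N2, w=90) cum 565
  y=17 (N4, w=15) cum 580
⇒ y* = 2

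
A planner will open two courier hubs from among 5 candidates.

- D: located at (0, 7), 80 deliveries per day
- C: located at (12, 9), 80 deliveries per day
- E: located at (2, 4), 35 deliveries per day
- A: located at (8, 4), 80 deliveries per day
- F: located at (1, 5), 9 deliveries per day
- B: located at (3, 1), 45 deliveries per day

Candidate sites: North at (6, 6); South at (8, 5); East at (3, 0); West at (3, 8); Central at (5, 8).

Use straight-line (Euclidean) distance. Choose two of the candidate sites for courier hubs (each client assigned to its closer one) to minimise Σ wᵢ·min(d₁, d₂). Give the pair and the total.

{South, West}, total 1250.4

Evaluate every pair (each demand assigned to the nearer of the two):
  {South, West}: total = 1250.4
  {South, East}: total = 1379.6
  {South, Central}: total = 1448.6
  {North, West}: total = 1455.1
  {North, South}: total = 1484.0
  {North, East}: total = 1484.8
  {East, Central}: total = 1607.9
  {North, Central}: total = 1634.8
  {West, Central}: total = 1710.4
  {East, West}: total = 1711.4
Best pair: {South, West} with total 1250.4.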